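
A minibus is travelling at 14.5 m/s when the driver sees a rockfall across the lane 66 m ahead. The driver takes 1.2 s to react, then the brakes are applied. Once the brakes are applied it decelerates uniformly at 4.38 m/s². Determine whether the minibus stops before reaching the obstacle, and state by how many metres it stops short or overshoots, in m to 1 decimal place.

Yes — it stops 24.6 m short of the obstacle

Reaction distance = 14.5000 × 1.2 = 17.400 m.
Braking distance = v²/(2a) = 210.250 / 8.760 = 24.001 m.
Total stopping distance = 17.400 + 24.001 = 41.401 m, vs 66 m available — it stops with 66 − 41.401 = 24.599 m to spare.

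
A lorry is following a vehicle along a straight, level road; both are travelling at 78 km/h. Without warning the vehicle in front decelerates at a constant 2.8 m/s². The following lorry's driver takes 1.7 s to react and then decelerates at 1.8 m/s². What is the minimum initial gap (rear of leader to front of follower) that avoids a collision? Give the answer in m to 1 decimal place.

78 km/h ÷ 3.6 = 21.6667 m/s.
Leader travels v²/(2a_L) = 469.446 / 5.600 = 83.830 m before stopping.
Follower covers v·t_r = 21.6667 × 1.7 = 36.833 m while reacting, then v²/(2a_F) = 469.446 / 3.600 = 130.402 m while braking, for a total of 36.833 + 130.402 = 167.235 m.
Since a_F ≤ a_L and the follower starts braking later, the follower is never slower than the leader, so the closest approach is when both have stopped.
Minimum gap = 167.235 − 83.830 = 83.405 m.

Minimum gap ≈ 83.4 m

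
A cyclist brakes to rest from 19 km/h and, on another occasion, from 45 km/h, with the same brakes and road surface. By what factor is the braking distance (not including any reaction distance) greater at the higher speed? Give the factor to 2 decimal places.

Braking distance d = v²/(2a), so with a fixed, d ∝ v².
Factor = (45/19)² = 2.3684² = 5.6093.

Factor ≈ 5.61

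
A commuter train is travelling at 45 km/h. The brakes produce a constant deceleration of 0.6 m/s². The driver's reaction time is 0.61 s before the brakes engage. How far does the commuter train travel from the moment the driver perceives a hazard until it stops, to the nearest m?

Total stopping distance ≈ 138 m

45 km/h ÷ 3.6 = 12.5000 m/s.
Reaction distance = v·t_r = 12.5000 × 0.61 = 7.625 m.
Braking distance = v²/(2a) = 12.5000² / (2 × 0.600) = 156.250 / 1.200 = 130.208 m.
Total = 7.625 + 130.208 = 137.833 m.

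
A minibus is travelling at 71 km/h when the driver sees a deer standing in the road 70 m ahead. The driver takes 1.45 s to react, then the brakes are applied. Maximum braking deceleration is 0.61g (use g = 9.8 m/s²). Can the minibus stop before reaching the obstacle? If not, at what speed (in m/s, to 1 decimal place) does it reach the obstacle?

Yes — it stops about 8.9 m short of the obstacle, so it never reaches it

71 km/h ÷ 3.6 = 19.7222 m/s.
a = 0.61 × 9.8 = 5.978 m/s².
Reaction distance = 19.7222 × 1.45 = 28.597 m.
Braking distance = v²/(2a) = 388.965 / 11.956 = 32.533 m.
Total stopping distance = 28.597 + 32.533 = 61.130 m, vs 70 m available — it stops with 70 − 61.130 = 8.870 m to spare.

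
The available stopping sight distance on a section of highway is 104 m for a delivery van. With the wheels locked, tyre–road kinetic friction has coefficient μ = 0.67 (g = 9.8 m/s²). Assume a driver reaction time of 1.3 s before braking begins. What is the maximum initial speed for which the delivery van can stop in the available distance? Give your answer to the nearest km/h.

Maximum speed ≈ 106 km/h

a = μg = 0.67 × 9.8 = 6.566 m/s².
Stopping distance: v·t_r + v²/(2a) = 104 with t_r = 1.3 s and a = 6.566 m/s².
So v² + 17.072 v − 1365.73 = 0.
Positive root: v = −a·t_r + √((a·t_r)² + 2a·d) = −8.536 + √(72.863 + 1365.73) = 29.3928 m/s.
29.3928 m/s × 3.6 = 105.814 km/h.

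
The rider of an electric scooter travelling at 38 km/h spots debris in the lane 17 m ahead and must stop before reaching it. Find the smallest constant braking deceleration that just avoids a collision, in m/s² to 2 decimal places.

38 km/h ÷ 3.6 = 10.5556 m/s.
v² = 2a·d ⇒ a = v²/(2d) = 10.5556² / (2 × 17.000) = 111.421 / 34.000 = 3.2771 m/s².

Required deceleration ≈ 3.28 m/s²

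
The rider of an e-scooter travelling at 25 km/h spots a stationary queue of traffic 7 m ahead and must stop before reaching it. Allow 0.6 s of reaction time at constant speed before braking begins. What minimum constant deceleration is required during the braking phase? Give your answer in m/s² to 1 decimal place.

25 km/h ÷ 3.6 = 6.9444 m/s.
Distance covered during reaction = 6.9444 × 0.6 = 4.167 m.
Distance available for braking: 7 − 4.167 = 2.833 m.
v² = 2a·d ⇒ a = v²/(2d) = 6.9444² / (2 × 2.833) = 48.225 / 5.666 = 8.5113 m/s².

Required deceleration ≈ 8.5 m/s²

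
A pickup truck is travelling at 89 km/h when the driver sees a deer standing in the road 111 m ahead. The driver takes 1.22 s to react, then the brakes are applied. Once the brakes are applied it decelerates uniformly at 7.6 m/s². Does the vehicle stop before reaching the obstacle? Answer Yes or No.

89 km/h ÷ 3.6 = 24.7222 m/s.
Reaction distance = 24.7222 × 1.22 = 30.161 m.
Braking distance = v²/(2a) = 611.187 / 15.200 = 40.210 m.
Total stopping distance = 30.161 + 40.210 = 70.371 m, vs 111 m available — it stops with 111 − 70.371 = 40.629 m to spare.

Yes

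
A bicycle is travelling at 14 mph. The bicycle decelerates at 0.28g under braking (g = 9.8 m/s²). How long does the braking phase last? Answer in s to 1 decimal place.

14 mph × 0.44704 = 6.2586 m/s.
a = 0.28 × 9.8 = 2.744 m/s².
Braking time = v/a = 6.2586 / 2.744 = 2.281 s.

Braking time ≈ 2.3 s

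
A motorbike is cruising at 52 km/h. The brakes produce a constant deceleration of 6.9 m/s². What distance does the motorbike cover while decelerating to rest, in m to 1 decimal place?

52 km/h ÷ 3.6 = 14.4444 m/s.
Braking distance = v²/(2a) = 14.4444² / (2 × 6.900) = 208.641 / 13.800 = 15.119 m.

Braking distance ≈ 15.1 m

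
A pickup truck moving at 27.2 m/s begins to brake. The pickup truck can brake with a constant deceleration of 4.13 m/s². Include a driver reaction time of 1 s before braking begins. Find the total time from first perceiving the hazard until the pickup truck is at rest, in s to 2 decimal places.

Braking time = v/a = 27.2000 / 4.130 = 6.586 s.
Total = 1 + 6.586 = 7.586 s.

Total time ≈ 7.59 s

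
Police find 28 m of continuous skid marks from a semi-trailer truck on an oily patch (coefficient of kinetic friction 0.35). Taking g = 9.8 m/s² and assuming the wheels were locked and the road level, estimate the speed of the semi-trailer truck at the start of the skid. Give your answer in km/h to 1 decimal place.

Initial speed ≈ 49.9 km/h

Deceleration a = μg = 0.35 × 9.8 = 3.430 m/s².
v = √(2a·d) = √(2 × 3.430 × 28) = √192.080 = 13.8593 m/s.
= 13.8593 × 3.6 = 49.893 km/h.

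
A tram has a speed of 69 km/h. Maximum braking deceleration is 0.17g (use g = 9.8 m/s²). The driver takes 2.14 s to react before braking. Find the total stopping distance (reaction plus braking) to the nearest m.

Total stopping distance ≈ 151 m

69 km/h ÷ 3.6 = 19.1667 m/s.
a = 0.17 × 9.8 = 1.666 m/s².
Reaction distance = v·t_r = 19.1667 × 2.14 = 41.017 m.
Braking distance = v²/(2a) = 19.1667² / (2 × 1.666) = 367.362 / 3.332 = 110.253 m.
Total = 41.017 + 110.253 = 151.270 m.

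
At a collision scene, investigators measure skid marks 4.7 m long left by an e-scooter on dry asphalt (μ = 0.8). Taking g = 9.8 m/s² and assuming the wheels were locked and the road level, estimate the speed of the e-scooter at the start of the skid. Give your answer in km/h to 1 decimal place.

Initial speed ≈ 30.9 km/h

Deceleration a = μg = 0.8 × 9.8 = 7.840 m/s².
v = √(2a·d) = √(2 × 7.840 × 4.7) = √73.696 = 8.5846 m/s.
= 8.5846 × 3.6 = 30.905 km/h.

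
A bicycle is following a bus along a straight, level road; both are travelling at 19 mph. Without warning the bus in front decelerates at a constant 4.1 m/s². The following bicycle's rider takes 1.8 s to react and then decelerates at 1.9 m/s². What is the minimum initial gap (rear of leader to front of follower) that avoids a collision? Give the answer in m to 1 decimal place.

19 mph × 0.44704 = 8.4938 m/s.
Leader travels v²/(2a_L) = 72.145 / 8.200 = 8.798 m before stopping.
Follower covers v·t_r = 8.4938 × 1.8 = 15.289 m while reacting, then v²/(2a_F) = 72.145 / 3.800 = 18.986 m while braking, for a total of 15.289 + 18.986 = 34.275 m.
Since a_F ≤ a_L and the follower starts braking later, the follower is never slower than the leader, so the closest approach is when both have stopped.
Minimum gap = 34.275 − 8.798 = 25.477 m.

Minimum gap ≈ 25.5 m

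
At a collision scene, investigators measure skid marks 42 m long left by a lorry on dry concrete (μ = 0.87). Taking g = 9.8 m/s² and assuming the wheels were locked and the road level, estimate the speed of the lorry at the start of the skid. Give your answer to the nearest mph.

Initial speed ≈ 60 mph

Deceleration a = μg = 0.87 × 9.8 = 8.526 m/s².
v = √(2a·d) = √(2 × 8.526 × 42) = √716.184 = 26.7616 m/s.
= 26.7616 ÷ 0.44704 = 59.864 mph.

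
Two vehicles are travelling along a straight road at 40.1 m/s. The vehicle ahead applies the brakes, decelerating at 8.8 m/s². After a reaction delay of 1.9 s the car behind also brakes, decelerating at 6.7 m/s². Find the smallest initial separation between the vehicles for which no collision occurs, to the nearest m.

Minimum gap ≈ 105 m

Leader travels v²/(2a_L) = 1608.010 / 17.600 = 91.364 m before stopping.
Follower covers v·t_r = 40.1000 × 1.9 = 76.190 m while reacting, then v²/(2a_F) = 1608.010 / 13.400 = 120.001 m while braking, for a total of 76.190 + 120.001 = 196.191 m.
Since a_F ≤ a_L and the follower starts braking later, the follower is never slower than the leader, so the closest approach is when both have stopped.
Minimum gap = 196.191 − 91.364 = 104.827 m.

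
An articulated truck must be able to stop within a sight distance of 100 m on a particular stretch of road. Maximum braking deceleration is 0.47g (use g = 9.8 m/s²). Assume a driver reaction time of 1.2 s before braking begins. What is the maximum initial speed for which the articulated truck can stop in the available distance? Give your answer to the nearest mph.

Maximum speed ≈ 57 mph

a = 0.47 × 9.8 = 4.606 m/s².
Stopping distance: v·t_r + v²/(2a) = 100 with t_r = 1.2 s and a = 4.606 m/s².
So v² + 11.054 v − 921.20 = 0.
Positive root: v = −a·t_r + √((a·t_r)² + 2a·d) = −5.527 + √(30.548 + 921.20) = 25.3234 m/s.
25.3234 m/s ÷ 0.44704 = 56.647 mph.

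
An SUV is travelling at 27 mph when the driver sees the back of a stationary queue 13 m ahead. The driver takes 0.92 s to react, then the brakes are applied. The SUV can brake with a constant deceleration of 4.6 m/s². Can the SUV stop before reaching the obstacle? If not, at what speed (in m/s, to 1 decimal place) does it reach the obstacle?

27 mph × 0.44704 = 12.0701 m/s.
Reaction distance = 12.0701 × 0.92 = 11.104 m.
Braking distance needed to stop: v²/(2a) = 145.687 / 9.200 = 15.836 m, so total needed = 11.104 + 15.836 = 26.940 m > 13 m — it cannot stop.
Distance remaining when braking begins: 13 − 11.104 = 1.896 m.
v² = v₀² − 2a·d = 145.687 − 2 × 4.600 × 1.896 = 128.244 m²/s².
v = √128.244 = 11.324 m/s.

No — it strikes the obstacle at 11.3 m/s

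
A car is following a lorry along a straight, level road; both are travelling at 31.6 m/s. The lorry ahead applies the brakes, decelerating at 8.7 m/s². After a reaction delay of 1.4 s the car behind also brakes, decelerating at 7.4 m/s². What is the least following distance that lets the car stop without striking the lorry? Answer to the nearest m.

Leader travels v²/(2a_L) = 998.560 / 17.400 = 57.389 m before stopping.
Follower covers v·t_r = 31.6000 × 1.4 = 44.240 m while reacting, then v²/(2a_F) = 998.560 / 14.800 = 67.470 m while braking, for a total of 44.240 + 67.470 = 111.710 m.
Since a_F ≤ a_L and the follower starts braking later, the follower is never slower than the leader, so the closest approach is when both have stopped.
Minimum gap = 111.710 − 57.389 = 54.321 m.

Minimum gap ≈ 54 m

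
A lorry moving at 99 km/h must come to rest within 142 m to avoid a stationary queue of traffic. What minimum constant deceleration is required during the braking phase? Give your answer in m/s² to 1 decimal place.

99 km/h ÷ 3.6 = 27.5000 m/s.
v² = 2a·d ⇒ a = v²/(2d) = 27.5000² / (2 × 142.000) = 756.250 / 284.000 = 2.6629 m/s².

Required deceleration ≈ 2.7 m/s²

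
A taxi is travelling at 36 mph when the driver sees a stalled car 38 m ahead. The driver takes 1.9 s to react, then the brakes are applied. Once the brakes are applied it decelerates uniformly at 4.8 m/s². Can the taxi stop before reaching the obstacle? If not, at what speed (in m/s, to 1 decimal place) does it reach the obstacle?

36 mph × 0.44704 = 16.0934 m/s.
Reaction distance = 16.0934 × 1.9 = 30.577 m.
Braking distance needed to stop: v²/(2a) = 258.998 / 9.600 = 26.979 m, so total needed = 30.577 + 26.979 = 57.556 m > 38 m — it cannot stop.
Distance remaining when braking begins: 38 − 30.577 = 7.423 m.
v² = v₀² − 2a·d = 258.998 − 2 × 4.800 × 7.423 = 187.737 m²/s².
v = √187.737 = 13.702 m/s.

No — it strikes the obstacle at 13.7 m/s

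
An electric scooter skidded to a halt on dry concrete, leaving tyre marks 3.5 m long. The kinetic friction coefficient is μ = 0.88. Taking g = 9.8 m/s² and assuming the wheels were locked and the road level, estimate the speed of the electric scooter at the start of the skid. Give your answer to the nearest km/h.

Initial speed ≈ 28 km/h

Deceleration a = μg = 0.88 × 9.8 = 8.624 m/s².
v = √(2a·d) = √(2 × 8.624 × 3.5) = √60.368 = 7.7697 m/s.
= 7.7697 × 3.6 = 27.971 km/h.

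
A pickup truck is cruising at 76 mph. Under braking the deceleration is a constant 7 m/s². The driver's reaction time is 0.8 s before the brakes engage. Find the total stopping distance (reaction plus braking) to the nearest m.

76 mph × 0.44704 = 33.9750 m/s.
Reaction distance = v·t_r = 33.9750 × 0.8 = 27.180 m.
Braking distance = v²/(2a) = 33.9750² / (2 × 7.000) = 1154.301 / 14.000 = 82.450 m.
Total = 27.180 + 82.450 = 109.630 m.

Total stopping distance ≈ 110 m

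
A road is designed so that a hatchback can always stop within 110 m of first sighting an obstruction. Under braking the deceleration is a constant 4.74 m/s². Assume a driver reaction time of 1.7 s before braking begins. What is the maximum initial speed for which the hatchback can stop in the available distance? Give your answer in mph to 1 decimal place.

Stopping distance: v·t_r + v²/(2a) = 110 with t_r = 1.7 s and a = 4.740 m/s².
So v² + 16.116 v − 1042.80 = 0.
Positive root: v = −a·t_r + √((a·t_r)² + 2a·d) = −8.058 + √(64.931 + 1042.80) = 25.2246 m/s.
25.2246 m/s ÷ 0.44704 = 56.426 mph.

Maximum speed ≈ 56.4 mph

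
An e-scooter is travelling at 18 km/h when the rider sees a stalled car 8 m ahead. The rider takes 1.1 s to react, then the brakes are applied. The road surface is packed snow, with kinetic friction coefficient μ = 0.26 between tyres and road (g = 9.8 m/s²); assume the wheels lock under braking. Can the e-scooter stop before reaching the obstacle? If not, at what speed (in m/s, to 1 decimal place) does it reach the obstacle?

No — it strikes the obstacle at 3.5 m/s

18 km/h ÷ 3.6 = 5.0000 m/s.
a = μg = 0.26 × 9.8 = 2.548 m/s².
Reaction distance = 5.0000 × 1.1 = 5.500 m.
Braking distance needed to stop: v²/(2a) = 25.000 / 5.096 = 4.906 m, so total needed = 5.500 + 4.906 = 10.406 m > 8 m — it cannot stop.
Distance remaining when braking begins: 8 − 5.500 = 2.500 m.
v² = v₀² − 2a·d = 25.000 − 2 × 2.548 × 2.500 = 12.260 m²/s².
v = √12.260 = 3.501 m/s.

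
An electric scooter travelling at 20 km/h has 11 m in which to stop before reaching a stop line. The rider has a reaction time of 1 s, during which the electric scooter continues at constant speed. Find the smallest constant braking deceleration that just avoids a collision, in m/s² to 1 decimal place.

Required deceleration ≈ 2.8 m/s²

20 km/h ÷ 3.6 = 5.5556 m/s.
Distance covered during reaction = 5.5556 × 1 = 5.556 m.
Distance available for braking: 11 − 5.556 = 5.444 m.
v² = 2a·d ⇒ a = v²/(2d) = 5.5556² / (2 × 5.444) = 30.865 / 10.888 = 2.8348 m/s².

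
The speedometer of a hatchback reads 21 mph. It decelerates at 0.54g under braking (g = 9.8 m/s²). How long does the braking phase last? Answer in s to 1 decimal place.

21 mph × 0.44704 = 9.3878 m/s.
a = 0.54 × 9.8 = 5.292 m/s².
Braking time = v/a = 9.3878 / 5.292 = 1.774 s.

Braking time ≈ 1.8 s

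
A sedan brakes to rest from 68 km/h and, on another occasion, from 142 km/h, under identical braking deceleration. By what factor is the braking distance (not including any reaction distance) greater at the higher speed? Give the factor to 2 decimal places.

Factor ≈ 4.36

Braking distance d = v²/(2a), so with a fixed, d ∝ v².
Factor = (142/68)² = 2.0882² = 4.3606.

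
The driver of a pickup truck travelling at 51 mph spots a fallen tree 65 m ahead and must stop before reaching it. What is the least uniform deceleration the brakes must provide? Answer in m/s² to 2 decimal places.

51 mph × 0.44704 = 22.7990 m/s.
v² = 2a·d ⇒ a = v²/(2d) = 22.7990² / (2 × 65.000) = 519.794 / 130.000 = 3.9984 m/s².

Required deceleration ≈ 4.00 m/s²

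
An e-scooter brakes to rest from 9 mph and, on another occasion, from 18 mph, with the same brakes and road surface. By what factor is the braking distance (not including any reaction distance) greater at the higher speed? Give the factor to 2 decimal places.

Braking distance d = v²/(2a), so with a fixed, d ∝ v².
Factor = (18/9)² = 2.0000² = 4.0000.

Factor ≈ 4.00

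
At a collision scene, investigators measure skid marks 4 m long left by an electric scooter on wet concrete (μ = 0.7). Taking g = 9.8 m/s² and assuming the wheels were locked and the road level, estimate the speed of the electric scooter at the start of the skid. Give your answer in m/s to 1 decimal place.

Initial speed ≈ 7.4 m/s

Deceleration a = μg = 0.7 × 9.8 = 6.860 m/s².
v = √(2a·d) = √(2 × 6.860 × 4) = √54.880 = 7.4081 m/s.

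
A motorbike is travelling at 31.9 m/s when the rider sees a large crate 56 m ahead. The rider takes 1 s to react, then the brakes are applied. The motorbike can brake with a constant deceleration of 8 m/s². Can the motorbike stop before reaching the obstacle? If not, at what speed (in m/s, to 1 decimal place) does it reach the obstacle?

Reaction distance = 31.9000 × 1 = 31.900 m.
Braking distance needed to stop: v²/(2a) = 1017.610 / 16.000 = 63.601 m, so total needed = 31.900 + 63.601 = 95.501 m > 56 m — it cannot stop.
Distance remaining when braking begins: 56 − 31.900 = 24.100 m.
v² = v₀² − 2a·d = 1017.610 − 2 × 8.000 × 24.100 = 632.010 m²/s².
v = √632.010 = 25.140 m/s.

No — it strikes the obstacle at 25.1 m/s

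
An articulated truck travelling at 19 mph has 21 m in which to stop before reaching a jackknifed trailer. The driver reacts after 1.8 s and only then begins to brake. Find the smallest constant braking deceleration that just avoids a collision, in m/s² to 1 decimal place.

19 mph × 0.44704 = 8.4938 m/s.
Distance covered during reaction = 8.4938 × 1.8 = 15.289 m.
Distance available for braking: 21 − 15.289 = 5.711 m.
v² = 2a·d ⇒ a = v²/(2d) = 8.4938² / (2 × 5.711) = 72.145 / 11.422 = 6.3163 m/s².

Required deceleration ≈ 6.3 m/s²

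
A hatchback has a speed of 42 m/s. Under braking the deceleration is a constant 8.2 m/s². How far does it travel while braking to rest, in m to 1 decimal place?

Braking distance = v²/(2a) = 42.0000² / (2 × 8.200) = 1764.000 / 16.400 = 107.561 m.

Braking distance ≈ 107.6 m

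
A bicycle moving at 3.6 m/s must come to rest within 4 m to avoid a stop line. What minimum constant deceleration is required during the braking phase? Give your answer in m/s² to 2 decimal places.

v² = 2a·d ⇒ a = v²/(2d) = 3.6000² / (2 × 4.000) = 12.960 / 8.000 = 1.6200 m/s².

Required deceleration ≈ 1.62 m/s²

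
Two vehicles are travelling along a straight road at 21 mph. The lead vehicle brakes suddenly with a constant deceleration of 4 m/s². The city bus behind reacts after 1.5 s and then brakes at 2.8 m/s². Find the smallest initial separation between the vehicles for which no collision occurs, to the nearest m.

Minimum gap ≈ 19 m

21 mph × 0.44704 = 9.3878 m/s.
Leader travels v²/(2a_L) = 88.131 / 8.000 = 11.016 m before stopping.
Follower covers v·t_r = 9.3878 × 1.5 = 14.082 m while reacting, then v²/(2a_F) = 88.131 / 5.600 = 15.738 m while braking, for a total of 14.082 + 15.738 = 29.820 m.
Since a_F ≤ a_L and the follower starts braking later, the follower is never slower than the leader, so the closest approach is when both have stopped.
Minimum gap = 29.820 − 11.016 = 18.804 m.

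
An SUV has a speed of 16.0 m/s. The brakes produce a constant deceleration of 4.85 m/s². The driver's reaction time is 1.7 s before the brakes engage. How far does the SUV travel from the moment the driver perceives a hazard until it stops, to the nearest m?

Total stopping distance ≈ 54 m

Reaction distance = v·t_r = 16.0000 × 1.7 = 27.200 m.
Braking distance = v²/(2a) = 16.0000² / (2 × 4.850) = 256.000 / 9.700 = 26.392 m.
Total = 27.200 + 26.392 = 53.592 m.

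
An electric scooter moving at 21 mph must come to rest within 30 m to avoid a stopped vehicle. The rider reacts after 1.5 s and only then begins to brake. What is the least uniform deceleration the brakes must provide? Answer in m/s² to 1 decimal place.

Required deceleration ≈ 2.8 m/s²

21 mph × 0.44704 = 9.3878 m/s.
Distance covered during reaction = 9.3878 × 1.5 = 14.082 m.
Distance available for braking: 30 − 14.082 = 15.918 m.
v² = 2a·d ⇒ a = v²/(2d) = 9.3878² / (2 × 15.918) = 88.131 / 31.836 = 2.7683 m/s².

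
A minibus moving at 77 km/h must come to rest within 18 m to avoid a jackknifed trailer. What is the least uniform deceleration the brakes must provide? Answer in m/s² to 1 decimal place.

77 km/h ÷ 3.6 = 21.3889 m/s.
v² = 2a·d ⇒ a = v²/(2d) = 21.3889² / (2 × 18.000) = 457.485 / 36.000 = 12.7079 m/s².

Required deceleration ≈ 12.7 m/s²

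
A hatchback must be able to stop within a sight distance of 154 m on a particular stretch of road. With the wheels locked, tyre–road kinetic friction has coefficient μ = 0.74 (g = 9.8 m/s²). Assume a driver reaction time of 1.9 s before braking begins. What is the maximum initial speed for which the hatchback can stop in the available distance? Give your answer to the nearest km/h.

Maximum speed ≈ 128 km/h

a = μg = 0.74 × 9.8 = 7.252 m/s².
Stopping distance: v·t_r + v²/(2a) = 154 with t_r = 1.9 s and a = 7.252 m/s².
So v² + 27.558 v − 2233.62 = 0.
Positive root: v = −a·t_r + √((a·t_r)² + 2a·d) = −13.779 + √(189.861 + 2233.62) = 35.4499 m/s.
35.4499 m/s × 3.6 = 127.620 km/h.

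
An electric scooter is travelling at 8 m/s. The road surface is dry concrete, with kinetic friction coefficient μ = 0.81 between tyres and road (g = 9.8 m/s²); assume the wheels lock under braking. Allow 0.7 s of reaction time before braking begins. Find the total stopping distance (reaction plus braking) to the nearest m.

a = μg = 0.81 × 9.8 = 7.938 m/s².
Reaction distance = v·t_r = 8.0000 × 0.7 = 5.600 m.
Braking distance = v²/(2a) = 8.0000² / (2 × 7.938) = 64.000 / 15.876 = 4.031 m.
Total = 5.600 + 4.031 = 9.631 m.

Total stopping distance ≈ 10 m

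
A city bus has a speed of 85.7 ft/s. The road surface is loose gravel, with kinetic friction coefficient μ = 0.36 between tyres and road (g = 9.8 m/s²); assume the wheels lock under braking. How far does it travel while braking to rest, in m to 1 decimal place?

85.7 ft/s × 0.3048 = 26.1214 m/s.
a = μg = 0.36 × 9.8 = 3.528 m/s².
Braking distance = v²/(2a) = 26.1214² / (2 × 3.528) = 682.328 / 7.056 = 96.702 m.

Braking distance ≈ 96.7 m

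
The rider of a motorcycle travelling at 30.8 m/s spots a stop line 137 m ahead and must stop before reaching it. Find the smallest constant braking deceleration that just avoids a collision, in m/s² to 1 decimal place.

Required deceleration ≈ 3.5 m/s²

v² = 2a·d ⇒ a = v²/(2d) = 30.8000² / (2 × 137.000) = 948.640 / 274.000 = 3.4622 m/s².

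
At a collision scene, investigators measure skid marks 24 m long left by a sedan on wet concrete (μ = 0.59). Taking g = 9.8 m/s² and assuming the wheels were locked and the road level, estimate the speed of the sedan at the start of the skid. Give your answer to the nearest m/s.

Deceleration a = μg = 0.59 × 9.8 = 5.782 m/s².
v = √(2a·d) = √(2 × 5.782 × 24) = √277.536 = 16.6594 m/s.

Initial speed ≈ 17 m/s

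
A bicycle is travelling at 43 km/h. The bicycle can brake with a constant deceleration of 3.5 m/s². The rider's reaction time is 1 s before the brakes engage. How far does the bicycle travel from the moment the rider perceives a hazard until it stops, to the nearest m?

Total stopping distance ≈ 32 m

43 km/h ÷ 3.6 = 11.9444 m/s.
Reaction distance = v·t_r = 11.9444 × 1 = 11.944 m.
Braking distance = v²/(2a) = 11.9444² / (2 × 3.500) = 142.669 / 7.000 = 20.381 m.
Total = 11.944 + 20.381 = 32.325 m.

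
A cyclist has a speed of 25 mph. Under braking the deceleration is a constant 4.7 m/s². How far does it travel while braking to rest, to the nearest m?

Braking distance ≈ 13 m

25 mph × 0.44704 = 11.1760 m/s.
Braking distance = v²/(2a) = 11.1760² / (2 × 4.700) = 124.903 / 9.400 = 13.288 m.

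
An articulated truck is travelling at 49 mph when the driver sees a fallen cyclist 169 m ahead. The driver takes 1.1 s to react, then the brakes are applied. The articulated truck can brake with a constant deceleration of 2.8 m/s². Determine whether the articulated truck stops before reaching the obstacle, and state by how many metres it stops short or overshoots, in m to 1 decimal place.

Yes — it stops 59.2 m short of the obstacle

49 mph × 0.44704 = 21.9050 m/s.
Reaction distance = 21.9050 × 1.1 = 24.096 m.
Braking distance = v²/(2a) = 479.829 / 5.600 = 85.684 m.
Total stopping distance = 24.096 + 85.684 = 109.780 m, vs 169 m available — it stops with 169 − 109.780 = 59.220 m to spare.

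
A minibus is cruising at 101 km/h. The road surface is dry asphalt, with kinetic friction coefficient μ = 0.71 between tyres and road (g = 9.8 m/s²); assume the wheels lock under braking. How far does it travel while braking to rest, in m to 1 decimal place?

Braking distance ≈ 56.6 m

101 km/h ÷ 3.6 = 28.0556 m/s.
a = μg = 0.71 × 9.8 = 6.958 m/s².
Braking distance = v²/(2a) = 28.0556² / (2 × 6.958) = 787.117 / 13.916 = 56.562 m.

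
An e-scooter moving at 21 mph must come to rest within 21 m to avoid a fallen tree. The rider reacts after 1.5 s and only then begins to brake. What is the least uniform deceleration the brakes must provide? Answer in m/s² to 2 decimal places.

Required deceleration ≈ 6.37 m/s²

21 mph × 0.44704 = 9.3878 m/s.
Distance covered during reaction = 9.3878 × 1.5 = 14.082 m.
Distance available for braking: 21 − 14.082 = 6.918 m.
v² = 2a·d ⇒ a = v²/(2d) = 9.3878² / (2 × 6.918) = 88.131 / 13.836 = 6.3697 m/s².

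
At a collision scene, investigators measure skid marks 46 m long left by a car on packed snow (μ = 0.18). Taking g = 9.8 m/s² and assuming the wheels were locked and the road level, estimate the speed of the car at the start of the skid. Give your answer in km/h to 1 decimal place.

Initial speed ≈ 45.9 km/h

Deceleration a = μg = 0.18 × 9.8 = 1.764 m/s².
v = √(2a·d) = √(2 × 1.764 × 46) = √162.288 = 12.7392 m/s.
= 12.7392 × 3.6 = 45.861 km/h.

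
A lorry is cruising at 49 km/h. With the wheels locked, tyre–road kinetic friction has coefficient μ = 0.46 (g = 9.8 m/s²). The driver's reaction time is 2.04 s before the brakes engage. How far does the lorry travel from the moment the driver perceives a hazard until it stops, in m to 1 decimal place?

Total stopping distance ≈ 48.3 m

49 km/h ÷ 3.6 = 13.6111 m/s.
a = μg = 0.46 × 9.8 = 4.508 m/s².
Reaction distance = v·t_r = 13.6111 × 2.04 = 27.767 m.
Braking distance = v²/(2a) = 13.6111² / (2 × 4.508) = 185.262 / 9.016 = 20.548 m.
Total = 27.767 + 20.548 = 48.315 m.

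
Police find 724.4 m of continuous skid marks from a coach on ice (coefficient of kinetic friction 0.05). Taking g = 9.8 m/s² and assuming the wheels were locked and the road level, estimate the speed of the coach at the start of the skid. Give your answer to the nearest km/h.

Deceleration a = μg = 0.05 × 9.8 = 0.490 m/s².
v = √(2a·d) = √(2 × 0.490 × 724.4) = √709.912 = 26.6442 m/s.
= 26.6442 × 3.6 = 95.919 km/h.

Initial speed ≈ 96 km/h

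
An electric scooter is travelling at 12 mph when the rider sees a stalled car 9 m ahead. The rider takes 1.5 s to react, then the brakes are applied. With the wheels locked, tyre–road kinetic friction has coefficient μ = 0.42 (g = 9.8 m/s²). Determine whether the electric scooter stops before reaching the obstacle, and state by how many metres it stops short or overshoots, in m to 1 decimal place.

No — it overshoots by 2.5 m

12 mph × 0.44704 = 5.3645 m/s.
a = μg = 0.42 × 9.8 = 4.116 m/s².
Reaction distance = 5.3645 × 1.5 = 8.047 m.
Braking distance = v²/(2a) = 28.778 / 8.232 = 3.496 m.
Total stopping distance = 8.047 + 3.496 = 11.543 m, vs 9 m available — it cannot stop in time and overshoots by 11.543 − 9 = 2.543 m.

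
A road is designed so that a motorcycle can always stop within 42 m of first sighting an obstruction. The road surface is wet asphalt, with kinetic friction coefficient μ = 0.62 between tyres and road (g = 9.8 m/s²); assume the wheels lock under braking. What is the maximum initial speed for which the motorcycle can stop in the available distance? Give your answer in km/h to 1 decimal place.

Maximum speed ≈ 81.3 km/h

a = μg = 0.62 × 9.8 = 6.076 m/s².
v²/(2a) = d ⇒ v = √(2 × 6.076 × 42) = √510.38 = 22.5916 m/s.
22.5916 m/s × 3.6 = 81.330 km/h.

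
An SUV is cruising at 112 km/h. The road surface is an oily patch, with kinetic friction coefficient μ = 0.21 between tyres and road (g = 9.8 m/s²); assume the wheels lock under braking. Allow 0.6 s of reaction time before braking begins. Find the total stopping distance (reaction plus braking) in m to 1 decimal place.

Total stopping distance ≈ 253.8 m

112 km/h ÷ 3.6 = 31.1111 m/s.
a = μg = 0.21 × 9.8 = 2.058 m/s².
Reaction distance = v·t_r = 31.1111 × 0.6 = 18.667 m.
Braking distance = v²/(2a) = 31.1111² / (2 × 2.058) = 967.901 / 4.116 = 235.156 m.
Total = 18.667 + 235.156 = 253.823 m.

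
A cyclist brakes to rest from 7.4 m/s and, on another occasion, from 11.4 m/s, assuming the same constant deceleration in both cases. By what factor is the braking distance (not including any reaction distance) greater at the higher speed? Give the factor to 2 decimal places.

Braking distance d = v²/(2a), so with a fixed, d ∝ v².
Factor = (11.4/7.4)² = 1.5405² = 2.3731.

Factor ≈ 2.37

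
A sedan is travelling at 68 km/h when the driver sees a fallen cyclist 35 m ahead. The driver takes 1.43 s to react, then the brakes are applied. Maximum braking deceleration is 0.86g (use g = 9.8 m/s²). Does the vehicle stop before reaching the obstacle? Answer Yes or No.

No

68 km/h ÷ 3.6 = 18.8889 m/s.
a = 0.86 × 9.8 = 8.428 m/s².
Reaction distance = 18.8889 × 1.43 = 27.011 m.
Braking distance = v²/(2a) = 356.791 / 16.856 = 21.167 m.
Total stopping distance = 27.011 + 21.167 = 48.178 m, vs 35 m available — it cannot stop in time and overshoots by 48.178 − 35 = 13.178 m.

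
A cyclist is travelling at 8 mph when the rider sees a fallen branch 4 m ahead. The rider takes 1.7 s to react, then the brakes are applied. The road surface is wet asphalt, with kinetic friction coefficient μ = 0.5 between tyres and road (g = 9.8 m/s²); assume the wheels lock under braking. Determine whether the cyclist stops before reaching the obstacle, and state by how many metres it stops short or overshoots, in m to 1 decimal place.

No — it overshoots by 3.4 m

8 mph × 0.44704 = 3.5763 m/s.
a = μg = 0.5 × 9.8 = 4.900 m/s².
Reaction distance = 3.5763 × 1.7 = 6.080 m.
Braking distance = v²/(2a) = 12.790 / 9.800 = 1.305 m.
Total stopping distance = 6.080 + 1.305 = 7.385 m, vs 4 m available — it cannot stop in time and overshoots by 7.385 − 4 = 3.385 m.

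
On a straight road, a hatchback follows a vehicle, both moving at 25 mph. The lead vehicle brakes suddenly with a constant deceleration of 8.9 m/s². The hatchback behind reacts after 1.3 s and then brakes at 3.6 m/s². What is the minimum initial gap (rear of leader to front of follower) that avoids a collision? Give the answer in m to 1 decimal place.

Minimum gap ≈ 24.9 m

25 mph × 0.44704 = 11.1760 m/s.
Leader travels v²/(2a_L) = 124.903 / 17.800 = 7.017 m before stopping.
Follower covers v·t_r = 11.1760 × 1.3 = 14.529 m while reacting, then v²/(2a_F) = 124.903 / 7.200 = 17.348 m while braking, for a total of 14.529 + 17.348 = 31.877 m.
Since a_F ≤ a_L and the follower starts braking later, the follower is never slower than the leader, so the closest approach is when both have stopped.
Minimum gap = 31.877 − 7.017 = 24.860 m.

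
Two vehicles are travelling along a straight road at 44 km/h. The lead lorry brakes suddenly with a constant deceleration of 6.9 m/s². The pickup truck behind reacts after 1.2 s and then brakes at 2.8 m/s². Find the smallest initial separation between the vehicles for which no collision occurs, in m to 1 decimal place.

44 km/h ÷ 3.6 = 12.2222 m/s.
Leader travels v²/(2a_L) = 149.382 / 13.800 = 10.825 m before stopping.
Follower covers v·t_r = 12.2222 × 1.2 = 14.667 m while reacting, then v²/(2a_F) = 149.382 / 5.600 = 26.675 m while braking, for a total of 14.667 + 26.675 = 41.342 m.
Since a_F ≤ a_L and the follower starts braking later, the follower is never slower than the leader, so the closest approach is when both have stopped.
Minimum gap = 41.342 − 10.825 = 30.517 m.

Minimum gap ≈ 30.5 m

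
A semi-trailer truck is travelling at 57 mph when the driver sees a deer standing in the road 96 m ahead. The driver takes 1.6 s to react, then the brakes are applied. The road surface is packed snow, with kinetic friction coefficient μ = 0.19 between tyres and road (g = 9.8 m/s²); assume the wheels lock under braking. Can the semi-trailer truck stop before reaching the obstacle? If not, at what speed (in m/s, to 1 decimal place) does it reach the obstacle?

No — it strikes the obstacle at 21.1 m/s

57 mph × 0.44704 = 25.4813 m/s.
a = μg = 0.19 × 9.8 = 1.862 m/s².
Reaction distance = 25.4813 × 1.6 = 40.770 m.
Braking distance needed to stop: v²/(2a) = 649.297 / 3.724 = 174.355 m, so total needed = 40.770 + 174.355 = 215.125 m > 96 m — it cannot stop.
Distance remaining when braking begins: 96 − 40.770 = 55.230 m.
v² = v₀² − 2a·d = 649.297 − 2 × 1.862 × 55.230 = 443.620 m²/s².
v = √443.620 = 21.062 m/s.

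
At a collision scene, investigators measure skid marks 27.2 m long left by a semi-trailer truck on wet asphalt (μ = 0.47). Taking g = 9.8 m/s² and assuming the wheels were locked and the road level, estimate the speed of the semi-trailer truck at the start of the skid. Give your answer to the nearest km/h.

Deceleration a = μg = 0.47 × 9.8 = 4.606 m/s².
v = √(2a·d) = √(2 × 4.606 × 27.2) = √250.566 = 15.8293 m/s.
= 15.8293 × 3.6 = 56.985 km/h.

Initial speed ≈ 57 km/h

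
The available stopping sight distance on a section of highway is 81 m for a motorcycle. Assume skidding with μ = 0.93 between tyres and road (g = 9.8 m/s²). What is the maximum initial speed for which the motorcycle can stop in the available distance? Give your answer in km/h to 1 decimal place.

Maximum speed ≈ 138.3 km/h

a = μg = 0.93 × 9.8 = 9.114 m/s².
v²/(2a) = d ⇒ v = √(2 × 9.114 × 81) = √1476.47 = 38.4249 m/s.
38.4249 m/s × 3.6 = 138.330 km/h.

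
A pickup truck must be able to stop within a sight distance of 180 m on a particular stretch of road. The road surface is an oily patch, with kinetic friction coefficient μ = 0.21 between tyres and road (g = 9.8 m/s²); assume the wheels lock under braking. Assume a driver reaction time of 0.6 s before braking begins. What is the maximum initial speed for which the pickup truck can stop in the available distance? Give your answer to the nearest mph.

a = μg = 0.21 × 9.8 = 2.058 m/s².
Stopping distance: v·t_r + v²/(2a) = 180 with t_r = 0.6 s and a = 2.058 m/s².
So v² + 2.470 v − 740.88 = 0.
Positive root: v = −a·t_r + √((a·t_r)² + 2a·d) = −1.235 + √(1.525 + 740.88) = 26.0121 m/s.
26.0121 m/s ÷ 0.44704 = 58.187 mph.

Maximum speed ≈ 58 mph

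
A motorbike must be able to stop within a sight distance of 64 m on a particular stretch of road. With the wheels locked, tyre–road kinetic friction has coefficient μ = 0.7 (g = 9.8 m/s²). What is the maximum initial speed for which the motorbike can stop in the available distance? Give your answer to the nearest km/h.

Maximum speed ≈ 107 km/h

a = μg = 0.7 × 9.8 = 6.860 m/s².
v²/(2a) = d ⇒ v = √(2 × 6.860 × 64) = √878.08 = 29.6324 m/s.
29.6324 m/s × 3.6 = 106.677 km/h.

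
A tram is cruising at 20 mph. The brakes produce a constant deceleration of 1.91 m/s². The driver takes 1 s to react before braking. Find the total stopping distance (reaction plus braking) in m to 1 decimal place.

Total stopping distance ≈ 29.9 m

20 mph × 0.44704 = 8.9408 m/s.
Reaction distance = v·t_r = 8.9408 × 1 = 8.941 m.
Braking distance = v²/(2a) = 8.9408² / (2 × 1.910) = 79.938 / 3.820 = 20.926 m.
Total = 8.941 + 20.926 = 29.867 m.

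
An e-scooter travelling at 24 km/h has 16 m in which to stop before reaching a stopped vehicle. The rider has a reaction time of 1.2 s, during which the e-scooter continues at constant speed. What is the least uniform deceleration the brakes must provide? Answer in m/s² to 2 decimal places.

Required deceleration ≈ 2.78 m/s²

24 km/h ÷ 3.6 = 6.6667 m/s.
Distance covered during reaction = 6.6667 × 1.2 = 8.000 m.
Distance available for braking: 16 − 8.000 = 8.000 m.
v² = 2a·d ⇒ a = v²/(2d) = 6.6667² / (2 × 8.000) = 44.445 / 16.000 = 2.7778 m/s².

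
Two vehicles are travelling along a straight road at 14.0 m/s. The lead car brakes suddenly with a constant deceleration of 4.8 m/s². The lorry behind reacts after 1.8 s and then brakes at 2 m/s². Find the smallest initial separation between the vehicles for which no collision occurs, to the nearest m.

Minimum gap ≈ 54 m

Leader travels v²/(2a_L) = 196.000 / 9.600 = 20.417 m before stopping.
Follower covers v·t_r = 14.0000 × 1.8 = 25.200 m while reacting, then v²/(2a_F) = 196.000 / 4.000 = 49.000 m while braking, for a total of 25.200 + 49.000 = 74.200 m.
Since a_F ≤ a_L and the follower starts braking later, the follower is never slower than the leader, so the closest approach is when both have stopped.
Minimum gap = 74.200 − 20.417 = 53.783 m.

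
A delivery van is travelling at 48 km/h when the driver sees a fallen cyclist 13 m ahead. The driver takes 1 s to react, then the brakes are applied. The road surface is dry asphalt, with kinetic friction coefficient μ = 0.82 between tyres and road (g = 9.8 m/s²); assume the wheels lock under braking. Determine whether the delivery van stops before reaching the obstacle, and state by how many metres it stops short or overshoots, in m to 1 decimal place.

48 km/h ÷ 3.6 = 13.3333 m/s.
a = μg = 0.82 × 9.8 = 8.036 m/s².
Reaction distance = 13.3333 × 1 = 13.333 m.
Braking distance = v²/(2a) = 177.777 / 16.072 = 11.061 m.
Total stopping distance = 13.333 + 11.061 = 24.394 m, vs 13 m available — it cannot stop in time and overshoots by 24.394 − 13 = 11.394 m.

No — it overshoots by 11.4 m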